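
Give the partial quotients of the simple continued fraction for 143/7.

[20; 2, 3]

Run the Euclidean algorithm on 143 and 7; the successive quotients are the partial quotients a_0, a_1, ... (each step inverts the fractional part left over by the previous one):
  143 = 20*7 + 3, so a_0 = 20.
  7 = 2*3 + 1, so a_1 = 2.
  3 = 3*1 + 0, so a_2 = 3.
The remainder reaches 0 after 3 divisions, so the expansion has 3 partial quotients, read off in order.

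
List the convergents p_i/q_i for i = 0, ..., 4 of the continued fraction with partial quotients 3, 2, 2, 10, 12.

3/1, 7/2, 17/5, 177/52, 2141/629

Using the convergent recurrence p_i = a_i*p_{i-1} + p_{i-2}, q_i = a_i*q_{i-1} + q_{i-2} with p_{-2}=0, p_{-1}=1, q_{-2}=1, q_{-1}=0:
  i=0: a_0=3, p_0 = 3*1 + 0 = 3, q_0 = 3*0 + 1 = 1.
  i=1: a_1=2, p_1 = 2*3 + 1 = 7, q_1 = 2*1 + 0 = 2.
  i=2: a_2=2, p_2 = 2*7 + 3 = 17, q_2 = 2*2 + 1 = 5.
  i=3: a_3=10, p_3 = 10*17 + 7 = 177, q_3 = 10*5 + 2 = 52.
  i=4: a_4=12, p_4 = 12*177 + 17 = 2141, q_4 = 12*52 + 5 = 629.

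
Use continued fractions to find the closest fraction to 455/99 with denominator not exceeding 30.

124/27

Expand x = 455/99 as a continued fraction with the Euclidean algorithm:
  455 = 4*99 + 59, so a_0 = 4.
  99 = 1*59 + 40, so a_1 = 1.
  59 = 1*40 + 19, so a_2 = 1.
  40 = 2*19 + 2, so a_3 = 2.
  19 = 9*2 + 1, so a_4 = 9.
  2 = 2*1 + 0, so a_5 = 2.
so x = [4; 1, 1, 2, 9, 2].
Convergents (p_i = a_i*p_{i-1} + p_{i-2}, q_i = a_i*q_{i-1} + q_{i-2} with p_{-2}=0, p_{-1}=1, q_{-2}=1, q_{-1}=0), until the denominator exceeds 30:
  i=0: a_0=4, p_0 = 4*1 + 0 = 4, q_0 = 4*0 + 1 = 1.
  i=1: a_1=1, p_1 = 1*4 + 1 = 5, q_1 = 1*1 + 0 = 1.
  i=2: a_2=1, p_2 = 1*5 + 4 = 9, q_2 = 1*1 + 1 = 2.
  i=3: a_3=2, p_3 = 2*9 + 5 = 23, q_3 = 2*2 + 1 = 5.
  i=4: a_4=9, p_4 = 9*23 + 9 = 216, q_4 = 9*5 + 2 = 47.
q_4 = 47 > 30, so the last convergent with denominator <= 30 is p_3/q_3 = 23/5.
The closest fraction with denominator <= 30 is either p_3/q_3 or the intermediate fraction (k*p_3 + p_2)/(k*q_3 + q_2) with the largest k >= 1 whose denominator stays <= 30; these approach x as k grows, and every other convergent or intermediate fraction in range is farther away.
Largest k: floor((30 - q_2)/q_3) = floor((30 - 2)/5) = 5.
That gives (5*23 + 9)/(5*5 + 2) = 124/27.
Compare the errors: |x - 23/5| = |455*5 - 23*99|/(99*5) = 2/495, and |x - 124/27| = |455*27 - 124*99|/(99*27) = 9/2673.
Cross-multiplying, 9*495 = 4455 < 5346 = 2*2673, so 9/2673 is smaller: the intermediate fraction 124/27 is closer to x than 23/5.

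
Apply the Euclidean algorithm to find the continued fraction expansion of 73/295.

Run the Euclidean algorithm on 73 and 295; the successive quotients are the partial quotients a_0, a_1, ... (each step inverts the fractional part left over by the previous one):
  73 = 0*295 + 73, so a_0 = 0.
  295 = 4*73 + 3, so a_1 = 4.
  73 = 24*3 + 1, so a_2 = 24.
  3 = 3*1 + 0, so a_3 = 3.
The remainder reaches 0 after 4 divisions, so the expansion has 4 partial quotients, read off in order.

[0; 4, 24, 3]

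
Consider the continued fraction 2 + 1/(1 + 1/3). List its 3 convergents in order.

Using the convergent recurrence p_i = a_i*p_{i-1} + p_{i-2}, q_i = a_i*q_{i-1} + q_{i-2} with p_{-2}=0, p_{-1}=1, q_{-2}=1, q_{-1}=0:
  i=0: a_0=2, p_0 = 2*1 + 0 = 2, q_0 = 2*0 + 1 = 1.
  i=1: a_1=1, p_1 = 1*2 + 1 = 3, q_1 = 1*1 + 0 = 1.
  i=2: a_2=3, p_2 = 3*3 + 2 = 11, q_2 = 3*1 + 1 = 4.

2/1, 3/1, 11/4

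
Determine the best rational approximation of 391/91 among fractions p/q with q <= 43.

116/27

Expand x = 391/91 as a continued fraction with the Euclidean algorithm:
  391 = 4*91 + 27, so a_0 = 4.
  91 = 3*27 + 10, so a_1 = 3.
  27 = 2*10 + 7, so a_2 = 2.
  10 = 1*7 + 3, so a_3 = 1.
  7 = 2*3 + 1, so a_4 = 2.
  3 = 3*1 + 0, so a_5 = 3.
so x = [4; 3, 2, 1, 2, 3].
Convergents (p_i = a_i*p_{i-1} + p_{i-2}, q_i = a_i*q_{i-1} + q_{i-2} with p_{-2}=0, p_{-1}=1, q_{-2}=1, q_{-1}=0), until the denominator exceeds 43:
  i=0: a_0=4, p_0 = 4*1 + 0 = 4, q_0 = 4*0 + 1 = 1.
  i=1: a_1=3, p_1 = 3*4 + 1 = 13, q_1 = 3*1 + 0 = 3.
  i=2: a_2=2, p_2 = 2*13 + 4 = 30, q_2 = 2*3 + 1 = 7.
  i=3: a_3=1, p_3 = 1*30 + 13 = 43, q_3 = 1*7 + 3 = 10.
  i=4: a_4=2, p_4 = 2*43 + 30 = 116, q_4 = 2*10 + 7 = 27.
  i=5: a_5=3, p_5 = 3*116 + 43 = 391, q_5 = 3*27 + 10 = 91.
q_5 = 91 > 43, so the last convergent with denominator <= 43 is p_4/q_4 = 116/27.
The closest fraction with denominator <= 43 is either p_4/q_4 or the intermediate fraction (k*p_4 + p_3)/(k*q_4 + q_3) with the largest k >= 1 whose denominator stays <= 43; these approach x as k grows, and every other convergent or intermediate fraction in range is farther away.
Largest k: floor((43 - q_3)/q_4) = floor((43 - 10)/27) = 1.
That gives (1*116 + 43)/(1*27 + 10) = 159/37.
Compare the errors: |x - 116/27| = |391*27 - 116*91|/(91*27) = 1/2457, and |x - 159/37| = |391*37 - 159*91|/(91*37) = 2/3367.
Cross-multiplying, 1*3367 = 3367 < 4914 = 2*2457, so 1/2457 is smaller: the convergent 116/27 is closer to x than 159/37.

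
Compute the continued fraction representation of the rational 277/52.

Run the Euclidean algorithm on 277 and 52; the successive quotients are the partial quotients a_0, a_1, ... (each step inverts the fractional part left over by the previous one):
  277 = 5*52 + 17, so a_0 = 5.
  52 = 3*17 + 1, so a_1 = 3.
  17 = 17*1 + 0, so a_2 = 17.
The remainder reaches 0 after 3 divisions, so the expansion has 3 partial quotients, read off in order.

[5; 3, 17]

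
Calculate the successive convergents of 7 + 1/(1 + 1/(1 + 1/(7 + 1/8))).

Using the convergent recurrence p_i = a_i*p_{i-1} + p_{i-2}, q_i = a_i*q_{i-1} + q_{i-2} with p_{-2}=0, p_{-1}=1, q_{-2}=1, q_{-1}=0:
  i=0: a_0=7, p_0 = 7*1 + 0 = 7, q_0 = 7*0 + 1 = 1.
  i=1: a_1=1, p_1 = 1*7 + 1 = 8, q_1 = 1*1 + 0 = 1.
  i=2: a_2=1, p_2 = 1*8 + 7 = 15, q_2 = 1*1 + 1 = 2.
  i=3: a_3=7, p_3 = 7*15 + 8 = 113, q_3 = 7*2 + 1 = 15.
  i=4: a_4=8, p_4 = 8*113 + 15 = 919, q_4 = 8*15 + 2 = 122.

7/1, 8/1, 15/2, 113/15, 919/122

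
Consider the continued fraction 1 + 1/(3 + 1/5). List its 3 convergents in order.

Using the convergent recurrence p_i = a_i*p_{i-1} + p_{i-2}, q_i = a_i*q_{i-1} + q_{i-2} with p_{-2}=0, p_{-1}=1, q_{-2}=1, q_{-1}=0:
  i=0: a_0=1, p_0 = 1*1 + 0 = 1, q_0 = 1*0 + 1 = 1.
  i=1: a_1=3, p_1 = 3*1 + 1 = 4, q_1 = 3*1 + 0 = 3.
  i=2: a_2=5, p_2 = 5*4 + 1 = 21, q_2 = 5*3 + 1 = 16.

1/1, 4/3, 21/16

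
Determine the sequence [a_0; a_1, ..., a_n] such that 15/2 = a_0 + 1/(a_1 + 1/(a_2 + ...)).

Run the Euclidean algorithm on 15 and 2; the successive quotients are the partial quotients a_0, a_1, ... (each step inverts the fractional part left over by the previous one):
  15 = 7*2 + 1, so a_0 = 7.
  2 = 2*1 + 0, so a_1 = 2.
The remainder reaches 0 after 2 divisions, so the expansion has 2 partial quotients, read off in order.

[7; 2]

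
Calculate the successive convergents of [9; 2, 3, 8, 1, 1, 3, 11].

Using the convergent recurrence p_i = a_i*p_{i-1} + p_{i-2}, q_i = a_i*q_{i-1} + q_{i-2} with p_{-2}=0, p_{-1}=1, q_{-2}=1, q_{-1}=0:
  i=0: a_0=9, p_0 = 9*1 + 0 = 9, q_0 = 9*0 + 1 = 1.
  i=1: a_1=2, p_1 = 2*9 + 1 = 19, q_1 = 2*1 + 0 = 2.
  i=2: a_2=3, p_2 = 3*19 + 9 = 66, q_2 = 3*2 + 1 = 7.
  i=3: a_3=8, p_3 = 8*66 + 19 = 547, q_3 = 8*7 + 2 = 58.
  i=4: a_4=1, p_4 = 1*547 + 66 = 613, q_4 = 1*58 + 7 = 65.
  i=5: a_5=1, p_5 = 1*613 + 547 = 1160, q_5 = 1*65 + 58 = 123.
  i=6: a_6=3, p_6 = 3*1160 + 613 = 4093, q_6 = 3*123 + 65 = 434.
  i=7: a_7=11, p_7 = 11*4093 + 1160 = 46183, q_7 = 11*434 + 123 = 4897.

9/1, 19/2, 66/7, 547/58, 613/65, 1160/123, 4093/434, 46183/4897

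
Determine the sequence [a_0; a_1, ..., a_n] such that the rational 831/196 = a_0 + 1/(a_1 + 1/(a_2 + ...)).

Run the Euclidean algorithm on 831 and 196; the successive quotients are the partial quotients a_0, a_1, ... (each step inverts the fractional part left over by the previous one):
  831 = 4*196 + 47, so a_0 = 4.
  196 = 4*47 + 8, so a_1 = 4.
  47 = 5*8 + 7, so a_2 = 5.
  8 = 1*7 + 1, so a_3 = 1.
  7 = 7*1 + 0, so a_4 = 7.
The remainder reaches 0 after 5 divisions, so the expansion has 5 partial quotients, read off in order.

[4; 4, 5, 1, 7]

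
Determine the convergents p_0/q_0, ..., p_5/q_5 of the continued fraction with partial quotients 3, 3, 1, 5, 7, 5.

3/1, 10/3, 13/4, 75/23, 538/165, 2765/848

Using the convergent recurrence p_i = a_i*p_{i-1} + p_{i-2}, q_i = a_i*q_{i-1} + q_{i-2} with p_{-2}=0, p_{-1}=1, q_{-2}=1, q_{-1}=0:
  i=0: a_0=3, p_0 = 3*1 + 0 = 3, q_0 = 3*0 + 1 = 1.
  i=1: a_1=3, p_1 = 3*3 + 1 = 10, q_1 = 3*1 + 0 = 3.
  i=2: a_2=1, p_2 = 1*10 + 3 = 13, q_2 = 1*3 + 1 = 4.
  i=3: a_3=5, p_3 = 5*13 + 10 = 75, q_3 = 5*4 + 3 = 23.
  i=4: a_4=7, p_4 = 7*75 + 13 = 538, q_4 = 7*23 + 4 = 165.
  i=5: a_5=5, p_5 = 5*538 + 75 = 2765, q_5 = 5*165 + 23 = 848.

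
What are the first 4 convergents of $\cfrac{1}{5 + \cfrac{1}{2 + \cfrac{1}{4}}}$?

0/1, 1/5, 2/11, 9/49

Using the convergent recurrence p_i = a_i*p_{i-1} + p_{i-2}, q_i = a_i*q_{i-1} + q_{i-2} with p_{-2}=0, p_{-1}=1, q_{-2}=1, q_{-1}=0:
  i=0: a_0=0, p_0 = 0*1 + 0 = 0, q_0 = 0*0 + 1 = 1.
  i=1: a_1=5, p_1 = 5*0 + 1 = 1, q_1 = 5*1 + 0 = 5.
  i=2: a_2=2, p_2 = 2*1 + 0 = 2, q_2 = 2*5 + 1 = 11.
  i=3: a_3=4, p_3 = 4*2 + 1 = 9, q_3 = 4*11 + 5 = 49.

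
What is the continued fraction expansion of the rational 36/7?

[5; 7]

Run the Euclidean algorithm on 36 and 7; the successive quotients are the partial quotients a_0, a_1, ... (each step inverts the fractional part left over by the previous one):
  36 = 5*7 + 1, so a_0 = 5.
  7 = 7*1 + 0, so a_1 = 7.
The remainder reaches 0 after 2 divisions, so the expansion has 2 partial quotients, read off in order.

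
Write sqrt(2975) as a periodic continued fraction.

[54; (1, 1, 5, 4, 5, 1, 1, 108)]

Write x_i = (sqrt(2975) + m_i)/d_i with (m_0, d_0) = (0, 1). a_0 = floor(sqrt(2975)) = 54, since 54^2 = 2916 <= 2975 < 3025 = 55^2.
Iterate m_{i+1} = d_i*a_i - m_i, d_{i+1} = (2975 - m_{i+1}^2)/d_i, a_{i+1} = floor((a_0 + m_{i+1})/d_{i+1}):
  m_1 = 1*54 - 0 = 54, d_1 = (2975 - 54^2)/1 = 59/1 = 59, a_1 = floor((54 + 54)/59) = 1.
  m_2 = 59*1 - 54 = 5, d_2 = (2975 - 5^2)/59 = 2950/59 = 50, a_2 = floor((54 + 5)/50) = 1.
  m_3 = 50*1 - 5 = 45, d_3 = (2975 - 45^2)/50 = 950/50 = 19, a_3 = floor((54 + 45)/19) = 5.
  m_4 = 19*5 - 45 = 50, d_4 = (2975 - 50^2)/19 = 475/19 = 25, a_4 = floor((54 + 50)/25) = 4.
  m_5 = 25*4 - 50 = 50, d_5 = (2975 - 50^2)/25 = 475/25 = 19, a_5 = floor((54 + 50)/19) = 5.
  m_6 = 19*5 - 50 = 45, d_6 = (2975 - 45^2)/19 = 950/19 = 50, a_6 = floor((54 + 45)/50) = 1.
  m_7 = 50*1 - 45 = 5, d_7 = (2975 - 5^2)/50 = 2950/50 = 59, a_7 = floor((54 + 5)/59) = 1.
  m_8 = 59*1 - 5 = 54, d_8 = (2975 - 54^2)/59 = 59/59 = 1, a_8 = floor((54 + 54)/1) = 108.
  m_9 = 1*108 - 54 = 54, d_9 = (2975 - 54^2)/1 = 59/1 = 59: (m_9, d_9) = (m_1, d_1) = (54, 59), so from here the quotients repeat a_1, ..., a_8; the period length is 8.
Hence the expansion of sqrt(2975) is a_0 = 54 followed by the repeating block 1, 1, 5, 4, 5, 1, 1, 108 (period 8).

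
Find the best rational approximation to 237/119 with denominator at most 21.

2/1

Expand x = 237/119 as a continued fraction with the Euclidean algorithm:
  237 = 1*119 + 118, so a_0 = 1.
  119 = 1*118 + 1, so a_1 = 1.
  118 = 118*1 + 0, so a_2 = 118.
so x = [1; 1, 118].
Convergents (p_i = a_i*p_{i-1} + p_{i-2}, q_i = a_i*q_{i-1} + q_{i-2} with p_{-2}=0, p_{-1}=1, q_{-2}=1, q_{-1}=0), until the denominator exceeds 21:
  i=0: a_0=1, p_0 = 1*1 + 0 = 1, q_0 = 1*0 + 1 = 1.
  i=1: a_1=1, p_1 = 1*1 + 1 = 2, q_1 = 1*1 + 0 = 1.
  i=2: a_2=118, p_2 = 118*2 + 1 = 237, q_2 = 118*1 + 1 = 119.
q_2 = 119 > 21, so the last convergent with denominator <= 21 is p_1/q_1 = 2/1.
The closest fraction with denominator <= 21 is either p_1/q_1 or the intermediate fraction (k*p_1 + p_0)/(k*q_1 + q_0) with the largest k >= 1 whose denominator stays <= 21; these approach x as k grows, and every other convergent or intermediate fraction in range is farther away.
Largest k: floor((21 - q_0)/q_1) = floor((21 - 1)/1) = 20.
That gives (20*2 + 1)/(20*1 + 1) = 41/21.
Compare the errors: |x - 2/1| = |237*1 - 2*119|/(119*1) = 1/119, and |x - 41/21| = |237*21 - 41*119|/(119*21) = 98/2499.
Cross-multiplying, 1*2499 = 2499 < 11662 = 98*119, so 1/119 is smaller: the convergent 2/1 is closer to x than 41/21.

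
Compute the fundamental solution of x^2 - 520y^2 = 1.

First expand sqrt(520) as a continued fraction. With x_i = (sqrt(520) + m_i)/d_i and (m_0, d_0) = (0, 1): a_0 = floor(sqrt(520)) = 22, since 22^2 = 484 <= 520 < 529 = 23^2.
Iterate m_{i+1} = d_i*a_i - m_i, d_{i+1} = (520 - m_{i+1}^2)/d_i, a_{i+1} = floor((a_0 + m_{i+1})/d_{i+1}):
  m_1 = 1*22 - 0 = 22, d_1 = (520 - 22^2)/1 = 36/1 = 36, a_1 = floor((22 + 22)/36) = 1.
  m_2 = 36*1 - 22 = 14, d_2 = (520 - 14^2)/36 = 324/36 = 9, a_2 = floor((22 + 14)/9) = 4.
  m_3 = 9*4 - 14 = 22, d_3 = (520 - 22^2)/9 = 36/9 = 4, a_3 = floor((22 + 22)/4) = 11.
  m_4 = 4*11 - 22 = 22, d_4 = (520 - 22^2)/4 = 36/4 = 9, a_4 = floor((22 + 22)/9) = 4.
  m_5 = 9*4 - 22 = 14, d_5 = (520 - 14^2)/9 = 324/9 = 36, a_5 = floor((22 + 14)/36) = 1.
  m_6 = 36*1 - 14 = 22, d_6 = (520 - 22^2)/36 = 36/36 = 1, a_6 = floor((22 + 22)/1) = 44.
  m_7 = 1*44 - 22 = 22, d_7 = (520 - 22^2)/1 = 36/1 = 36: (m_7, d_7) = (m_1, d_1) = (22, 36), so from here the quotients repeat a_1, ..., a_6; the period length is 6.
So sqrt(520) = [22; (1, 4, 11, 4, 1, 44)] with period length k = 6.
k is even, so the fundamental solution of x^2 - 520y^2 = 1 is (p_{k-1}, q_{k-1}) = (p_5, q_5); compute convergents through index 5.
Convergents (p_i = a_i*p_{i-1} + p_{i-2}, q_i = a_i*q_{i-1} + q_{i-2} with p_{-2}=0, p_{-1}=1, q_{-2}=1, q_{-1}=0):
  i=0: a_0=22, p_0 = 22*1 + 0 = 22, q_0 = 22*0 + 1 = 1.
  i=1: a_1=1, p_1 = 1*22 + 1 = 23, q_1 = 1*1 + 0 = 1.
  i=2: a_2=4, p_2 = 4*23 + 22 = 114, q_2 = 4*1 + 1 = 5.
  i=3: a_3=11, p_3 = 11*114 + 23 = 1277, q_3 = 11*5 + 1 = 56.
  i=4: a_4=4, p_4 = 4*1277 + 114 = 5222, q_4 = 4*56 + 5 = 229.
  i=5: a_5=1, p_5 = 1*5222 + 1277 = 6499, q_5 = 1*229 + 56 = 285.
Check: 6499^2 - 520*285^2 = 42237001 - 42237000 = 1, so (x, y) = (6499, 285) solves the equation, and by the theorem it is the least positive solution.

(x, y) = (6499, 285)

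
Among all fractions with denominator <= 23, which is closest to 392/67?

117/20

Expand x = 392/67 as a continued fraction with the Euclidean algorithm:
  392 = 5*67 + 57, so a_0 = 5.
  67 = 1*57 + 10, so a_1 = 1.
  57 = 5*10 + 7, so a_2 = 5.
  10 = 1*7 + 3, so a_3 = 1.
  7 = 2*3 + 1, so a_4 = 2.
  3 = 3*1 + 0, so a_5 = 3.
so x = [5; 1, 5, 1, 2, 3].
Convergents (p_i = a_i*p_{i-1} + p_{i-2}, q_i = a_i*q_{i-1} + q_{i-2} with p_{-2}=0, p_{-1}=1, q_{-2}=1, q_{-1}=0), until the denominator exceeds 23:
  i=0: a_0=5, p_0 = 5*1 + 0 = 5, q_0 = 5*0 + 1 = 1.
  i=1: a_1=1, p_1 = 1*5 + 1 = 6, q_1 = 1*1 + 0 = 1.
  i=2: a_2=5, p_2 = 5*6 + 5 = 35, q_2 = 5*1 + 1 = 6.
  i=3: a_3=1, p_3 = 1*35 + 6 = 41, q_3 = 1*6 + 1 = 7.
  i=4: a_4=2, p_4 = 2*41 + 35 = 117, q_4 = 2*7 + 6 = 20.
  i=5: a_5=3, p_5 = 3*117 + 41 = 392, q_5 = 3*20 + 7 = 67.
q_5 = 67 > 23, so the last convergent with denominator <= 23 is p_4/q_4 = 117/20.
The closest fraction with denominator <= 23 is either p_4/q_4 or the intermediate fraction (k*p_4 + p_3)/(k*q_4 + q_3) with the largest k >= 1 whose denominator stays <= 23; these approach x as k grows, and every other convergent or intermediate fraction in range is farther away.
Largest k: floor((23 - q_3)/q_4) = floor((23 - 7)/20) = 0.
Since k = 0, no intermediate fraction beyond p_4/q_4 has denominator <= 23, so the convergent 117/20 is the closest (its error is |392*20 - 117*67|/(67*20) = 1/1340).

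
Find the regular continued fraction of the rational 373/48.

[7; 1, 3, 2, 1, 3]

Run the Euclidean algorithm on 373 and 48; the successive quotients are the partial quotients a_0, a_1, ... (each step inverts the fractional part left over by the previous one):
  373 = 7*48 + 37, so a_0 = 7.
  48 = 1*37 + 11, so a_1 = 1.
  37 = 3*11 + 4, so a_2 = 3.
  11 = 2*4 + 3, so a_3 = 2.
  4 = 1*3 + 1, so a_4 = 1.
  3 = 3*1 + 0, so a_5 = 3.
The remainder reaches 0 after 6 divisions, so the expansion has 6 partial quotients, read off in order.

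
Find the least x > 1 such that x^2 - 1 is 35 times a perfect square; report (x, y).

(x, y) = (6, 1)

First expand sqrt(35) as a continued fraction. With x_i = (sqrt(35) + m_i)/d_i and (m_0, d_0) = (0, 1): a_0 = floor(sqrt(35)) = 5, since 5^2 = 25 <= 35 < 36 = 6^2.
Iterate m_{i+1} = d_i*a_i - m_i, d_{i+1} = (35 - m_{i+1}^2)/d_i, a_{i+1} = floor((a_0 + m_{i+1})/d_{i+1}):
  m_1 = 1*5 - 0 = 5, d_1 = (35 - 5^2)/1 = 10/1 = 10, a_1 = floor((5 + 5)/10) = 1.
  m_2 = 10*1 - 5 = 5, d_2 = (35 - 5^2)/10 = 10/10 = 1, a_2 = floor((5 + 5)/1) = 10.
  m_3 = 1*10 - 5 = 5, d_3 = (35 - 5^2)/1 = 10/1 = 10: (m_3, d_3) = (m_1, d_1) = (5, 10), so from here the quotients repeat a_1, a_2; the period length is 2.
So sqrt(35) = [5; (1, 10)] with period length k = 2.
k is even, so the fundamental solution of x^2 - 35y^2 = 1 is (p_{k-1}, q_{k-1}) = (p_1, q_1); compute convergents through index 1.
Convergents (p_i = a_i*p_{i-1} + p_{i-2}, q_i = a_i*q_{i-1} + q_{i-2} with p_{-2}=0, p_{-1}=1, q_{-2}=1, q_{-1}=0):
  i=0: a_0=5, p_0 = 5*1 + 0 = 5, q_0 = 5*0 + 1 = 1.
  i=1: a_1=1, p_1 = 1*5 + 1 = 6, q_1 = 1*1 + 0 = 1.
Check: 6^2 - 35*1^2 = 36 - 35 = 1, so (x, y) = (6, 1) solves the equation, and by the theorem it is the least positive solution.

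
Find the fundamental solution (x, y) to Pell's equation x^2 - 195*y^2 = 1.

(x, y) = (14, 1)

First expand sqrt(195) as a continued fraction. With x_i = (sqrt(195) + m_i)/d_i and (m_0, d_0) = (0, 1): a_0 = floor(sqrt(195)) = 13, since 13^2 = 169 <= 195 < 196 = 14^2.
Iterate m_{i+1} = d_i*a_i - m_i, d_{i+1} = (195 - m_{i+1}^2)/d_i, a_{i+1} = floor((a_0 + m_{i+1})/d_{i+1}):
  m_1 = 1*13 - 0 = 13, d_1 = (195 - 13^2)/1 = 26/1 = 26, a_1 = floor((13 + 13)/26) = 1.
  m_2 = 26*1 - 13 = 13, d_2 = (195 - 13^2)/26 = 26/26 = 1, a_2 = floor((13 + 13)/1) = 26.
  m_3 = 1*26 - 13 = 13, d_3 = (195 - 13^2)/1 = 26/1 = 26: (m_3, d_3) = (m_1, d_1) = (13, 26), so from here the quotients repeat a_1, a_2; the period length is 2.
So sqrt(195) = [13; (1, 26)] with period length k = 2.
k is even, so the fundamental solution of x^2 - 195y^2 = 1 is (p_{k-1}, q_{k-1}) = (p_1, q_1); compute convergents through index 1.
Convergents (p_i = a_i*p_{i-1} + p_{i-2}, q_i = a_i*q_{i-1} + q_{i-2} with p_{-2}=0, p_{-1}=1, q_{-2}=1, q_{-1}=0):
  i=0: a_0=13, p_0 = 13*1 + 0 = 13, q_0 = 13*0 + 1 = 1.
  i=1: a_1=1, p_1 = 1*13 + 1 = 14, q_1 = 1*1 + 0 = 1.
Check: 14^2 - 195*1^2 = 196 - 195 = 1, so (x, y) = (14, 1) solves the equation, and by the theorem it is the least positive solution.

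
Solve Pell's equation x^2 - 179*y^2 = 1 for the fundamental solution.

(x, y) = (4190210, 313191)

First expand sqrt(179) as a continued fraction. With x_i = (sqrt(179) + m_i)/d_i and (m_0, d_0) = (0, 1): a_0 = floor(sqrt(179)) = 13, since 13^2 = 169 <= 179 < 196 = 14^2.
Iterate m_{i+1} = d_i*a_i - m_i, d_{i+1} = (179 - m_{i+1}^2)/d_i, a_{i+1} = floor((a_0 + m_{i+1})/d_{i+1}):
  m_1 = 1*13 - 0 = 13, d_1 = (179 - 13^2)/1 = 10/1 = 10, a_1 = floor((13 + 13)/10) = 2.
  m_2 = 10*2 - 13 = 7, d_2 = (179 - 7^2)/10 = 130/10 = 13, a_2 = floor((13 + 7)/13) = 1.
  m_3 = 13*1 - 7 = 6, d_3 = (179 - 6^2)/13 = 143/13 = 11, a_3 = floor((13 + 6)/11) = 1.
  m_4 = 11*1 - 6 = 5, d_4 = (179 - 5^2)/11 = 154/11 = 14, a_4 = floor((13 + 5)/14) = 1.
  m_5 = 14*1 - 5 = 9, d_5 = (179 - 9^2)/14 = 98/14 = 7, a_5 = floor((13 + 9)/7) = 3.
  m_6 = 7*3 - 9 = 12, d_6 = (179 - 12^2)/7 = 35/7 = 5, a_6 = floor((13 + 12)/5) = 5.
  m_7 = 5*5 - 12 = 13, d_7 = (179 - 13^2)/5 = 10/5 = 2, a_7 = floor((13 + 13)/2) = 13.
  m_8 = 2*13 - 13 = 13, d_8 = (179 - 13^2)/2 = 10/2 = 5, a_8 = floor((13 + 13)/5) = 5.
  m_9 = 5*5 - 13 = 12, d_9 = (179 - 12^2)/5 = 35/5 = 7, a_9 = floor((13 + 12)/7) = 3.
  m_10 = 7*3 - 12 = 9, d_10 = (179 - 9^2)/7 = 98/7 = 14, a_10 = floor((13 + 9)/14) = 1.
  m_11 = 14*1 - 9 = 5, d_11 = (179 - 5^2)/14 = 154/14 = 11, a_11 = floor((13 + 5)/11) = 1.
  m_12 = 11*1 - 5 = 6, d_12 = (179 - 6^2)/11 = 143/11 = 13, a_12 = floor((13 + 6)/13) = 1.
  m_13 = 13*1 - 6 = 7, d_13 = (179 - 7^2)/13 = 130/13 = 10, a_13 = floor((13 + 7)/10) = 2.
  m_14 = 10*2 - 7 = 13, d_14 = (179 - 13^2)/10 = 10/10 = 1, a_14 = floor((13 + 13)/1) = 26.
  m_15 = 1*26 - 13 = 13, d_15 = (179 - 13^2)/1 = 10/1 = 10: (m_15, d_15) = (m_1, d_1) = (13, 10), so from here the quotients repeat a_1, ..., a_14; the period length is 14.
So sqrt(179) = [13; (2, 1, 1, 1, 3, 5, 13, 5, 3, 1, 1, 1, 2, 26)] with period length k = 14.
k is even, so the fundamental solution of x^2 - 179y^2 = 1 is (p_{k-1}, q_{k-1}) = (p_13, q_13); compute convergents through index 13.
Convergents (p_i = a_i*p_{i-1} + p_{i-2}, q_i = a_i*q_{i-1} + q_{i-2} with p_{-2}=0, p_{-1}=1, q_{-2}=1, q_{-1}=0):
  i=0: a_0=13, p_0 = 13*1 + 0 = 13, q_0 = 13*0 + 1 = 1.
  i=1: a_1=2, p_1 = 2*13 + 1 = 27, q_1 = 2*1 + 0 = 2.
  i=2: a_2=1, p_2 = 1*27 + 13 = 40, q_2 = 1*2 + 1 = 3.
  i=3: a_3=1, p_3 = 1*40 + 27 = 67, q_3 = 1*3 + 2 = 5.
  i=4: a_4=1, p_4 = 1*67 + 40 = 107, q_4 = 1*5 + 3 = 8.
  i=5: a_5=3, p_5 = 3*107 + 67 = 388, q_5 = 3*8 + 5 = 29.
  i=6: a_6=5, p_6 = 5*388 + 107 = 2047, q_6 = 5*29 + 8 = 153.
  i=7: a_7=13, p_7 = 13*2047 + 388 = 26999, q_7 = 13*153 + 29 = 2018.
  i=8: a_8=5, p_8 = 5*26999 + 2047 = 137042, q_8 = 5*2018 + 153 = 10243.
  i=9: a_9=3, p_9 = 3*137042 + 26999 = 438125, q_9 = 3*10243 + 2018 = 32747.
  i=10: a_10=1, p_10 = 1*438125 + 137042 = 575167, q_10 = 1*32747 + 10243 = 42990.
  i=11: a_11=1, p_11 = 1*575167 + 438125 = 1013292, q_11 = 1*42990 + 32747 = 75737.
  i=12: a_12=1, p_12 = 1*1013292 + 575167 = 1588459, q_12 = 1*75737 + 42990 = 118727.
  i=13: a_13=2, p_13 = 2*1588459 + 1013292 = 4190210, q_13 = 2*118727 + 75737 = 313191.
Check: 4190210^2 - 179*313191^2 = 17557859844100 - 17557859844099 = 1, so (x, y) = (4190210, 313191) solves the equation, and by the theorem it is the least positive solution.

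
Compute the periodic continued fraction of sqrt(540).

Write x_i = (sqrt(540) + m_i)/d_i with (m_0, d_0) = (0, 1). a_0 = floor(sqrt(540)) = 23, since 23^2 = 529 <= 540 < 576 = 24^2.
Iterate m_{i+1} = d_i*a_i - m_i, d_{i+1} = (540 - m_{i+1}^2)/d_i, a_{i+1} = floor((a_0 + m_{i+1})/d_{i+1}):
  m_1 = 1*23 - 0 = 23, d_1 = (540 - 23^2)/1 = 11/1 = 11, a_1 = floor((23 + 23)/11) = 4.
  m_2 = 11*4 - 23 = 21, d_2 = (540 - 21^2)/11 = 99/11 = 9, a_2 = floor((23 + 21)/9) = 4.
  m_3 = 9*4 - 21 = 15, d_3 = (540 - 15^2)/9 = 315/9 = 35, a_3 = floor((23 + 15)/35) = 1.
  m_4 = 35*1 - 15 = 20, d_4 = (540 - 20^2)/35 = 140/35 = 4, a_4 = floor((23 + 20)/4) = 10.
  m_5 = 4*10 - 20 = 20, d_5 = (540 - 20^2)/4 = 140/4 = 35, a_5 = floor((23 + 20)/35) = 1.
  m_6 = 35*1 - 20 = 15, d_6 = (540 - 15^2)/35 = 315/35 = 9, a_6 = floor((23 + 15)/9) = 4.
  m_7 = 9*4 - 15 = 21, d_7 = (540 - 21^2)/9 = 99/9 = 11, a_7 = floor((23 + 21)/11) = 4.
  m_8 = 11*4 - 21 = 23, d_8 = (540 - 23^2)/11 = 11/11 = 1, a_8 = floor((23 + 23)/1) = 46.
  m_9 = 1*46 - 23 = 23, d_9 = (540 - 23^2)/1 = 11/1 = 11: (m_9, d_9) = (m_1, d_1) = (23, 11), so from here the quotients repeat a_1, ..., a_8; the period length is 8.
Hence the expansion of sqrt(540) is a_0 = 23 followed by the repeating block 4, 4, 1, 10, 1, 4, 4, 46 (period 8).

[23; (4, 4, 1, 10, 1, 4, 4, 46)]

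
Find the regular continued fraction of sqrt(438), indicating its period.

[20; (1, 12, 1, 40)]

Write x_i = (sqrt(438) + m_i)/d_i with (m_0, d_0) = (0, 1). a_0 = floor(sqrt(438)) = 20, since 20^2 = 400 <= 438 < 441 = 21^2.
Iterate m_{i+1} = d_i*a_i - m_i, d_{i+1} = (438 - m_{i+1}^2)/d_i, a_{i+1} = floor((a_0 + m_{i+1})/d_{i+1}):
  m_1 = 1*20 - 0 = 20, d_1 = (438 - 20^2)/1 = 38/1 = 38, a_1 = floor((20 + 20)/38) = 1.
  m_2 = 38*1 - 20 = 18, d_2 = (438 - 18^2)/38 = 114/38 = 3, a_2 = floor((20 + 18)/3) = 12.
  m_3 = 3*12 - 18 = 18, d_3 = (438 - 18^2)/3 = 114/3 = 38, a_3 = floor((20 + 18)/38) = 1.
  m_4 = 38*1 - 18 = 20, d_4 = (438 - 20^2)/38 = 38/38 = 1, a_4 = floor((20 + 20)/1) = 40.
  m_5 = 1*40 - 20 = 20, d_5 = (438 - 20^2)/1 = 38/1 = 38: (m_5, d_5) = (m_1, d_1) = (20, 38), so from here the quotients repeat a_1, ..., a_4; the period length is 4.
Hence the expansion of sqrt(438) is a_0 = 20 followed by the repeating block 1, 12, 1, 40 (period 4).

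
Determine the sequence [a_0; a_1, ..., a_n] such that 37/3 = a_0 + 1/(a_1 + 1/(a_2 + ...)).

[12; 3]

Run the Euclidean algorithm on 37 and 3; the successive quotients are the partial quotients a_0, a_1, ... (each step inverts the fractional part left over by the previous one):
  37 = 12*3 + 1, so a_0 = 12.
  3 = 3*1 + 0, so a_1 = 3.
The remainder reaches 0 after 2 divisions, so the expansion has 2 partial quotients, read off in order.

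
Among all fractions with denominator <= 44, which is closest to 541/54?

Expand x = 541/54 as a continued fraction with the Euclidean algorithm:
  541 = 10*54 + 1, so a_0 = 10.
  54 = 54*1 + 0, so a_1 = 54.
so x = [10; 54].
Convergents (p_i = a_i*p_{i-1} + p_{i-2}, q_i = a_i*q_{i-1} + q_{i-2} with p_{-2}=0, p_{-1}=1, q_{-2}=1, q_{-1}=0), until the denominator exceeds 44:
  i=0: a_0=10, p_0 = 10*1 + 0 = 10, q_0 = 10*0 + 1 = 1.
  i=1: a_1=54, p_1 = 54*10 + 1 = 541, q_1 = 54*1 + 0 = 54.
q_1 = 54 > 44, so the last convergent with denominator <= 44 is p_0/q_0 = 10/1.
The closest fraction with denominator <= 44 is either p_0/q_0 or the intermediate fraction (k*p_0 + p_{-1})/(k*q_0 + q_{-1}) with the largest k >= 1 whose denominator stays <= 44; these approach x as k grows, and every other convergent or intermediate fraction in range is farther away.
Largest k: floor((44 - q_{-1})/q_0) = floor((44 - 0)/1) = 44 (using the seeds p_{-1} = 1, q_{-1} = 0).
That gives (44*10 + 1)/(44*1 + 0) = 441/44.
Compare the errors: |x - 10/1| = |541*1 - 10*54|/(54*1) = 1/54, and |x - 441/44| = |541*44 - 441*54|/(54*44) = 10/2376.
Cross-multiplying, 10*54 = 540 < 2376 = 1*2376, so 10/2376 is smaller: the intermediate fraction 441/44 is closer to x than 10/1.

441/44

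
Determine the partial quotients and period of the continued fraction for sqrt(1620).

Write x_i = (sqrt(1620) + m_i)/d_i with (m_0, d_0) = (0, 1). a_0 = floor(sqrt(1620)) = 40, since 40^2 = 1600 <= 1620 < 1681 = 41^2.
Iterate m_{i+1} = d_i*a_i - m_i, d_{i+1} = (1620 - m_{i+1}^2)/d_i, a_{i+1} = floor((a_0 + m_{i+1})/d_{i+1}):
  m_1 = 1*40 - 0 = 40, d_1 = (1620 - 40^2)/1 = 20/1 = 20, a_1 = floor((40 + 40)/20) = 4.
  m_2 = 20*4 - 40 = 40, d_2 = (1620 - 40^2)/20 = 20/20 = 1, a_2 = floor((40 + 40)/1) = 80.
  m_3 = 1*80 - 40 = 40, d_3 = (1620 - 40^2)/1 = 20/1 = 20: (m_3, d_3) = (m_1, d_1) = (40, 20), so from here the quotients repeat a_1, a_2; the period length is 2.
Hence the expansion of sqrt(1620) is a_0 = 40 followed by the repeating block 4, 80 (period 2).

[40; (4, 80)]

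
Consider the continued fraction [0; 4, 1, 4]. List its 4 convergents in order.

Using the convergent recurrence p_i = a_i*p_{i-1} + p_{i-2}, q_i = a_i*q_{i-1} + q_{i-2} with p_{-2}=0, p_{-1}=1, q_{-2}=1, q_{-1}=0:
  i=0: a_0=0, p_0 = 0*1 + 0 = 0, q_0 = 0*0 + 1 = 1.
  i=1: a_1=4, p_1 = 4*0 + 1 = 1, q_1 = 4*1 + 0 = 4.
  i=2: a_2=1, p_2 = 1*1 + 0 = 1, q_2 = 1*4 + 1 = 5.
  i=3: a_3=4, p_3 = 4*1 + 1 = 5, q_3 = 4*5 + 4 = 24.

0/1, 1/4, 1/5, 5/24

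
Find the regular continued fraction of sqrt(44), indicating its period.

Write x_i = (sqrt(44) + m_i)/d_i with (m_0, d_0) = (0, 1). a_0 = floor(sqrt(44)) = 6, since 6^2 = 36 <= 44 < 49 = 7^2.
Iterate m_{i+1} = d_i*a_i - m_i, d_{i+1} = (44 - m_{i+1}^2)/d_i, a_{i+1} = floor((a_0 + m_{i+1})/d_{i+1}):
  m_1 = 1*6 - 0 = 6, d_1 = (44 - 6^2)/1 = 8/1 = 8, a_1 = floor((6 + 6)/8) = 1.
  m_2 = 8*1 - 6 = 2, d_2 = (44 - 2^2)/8 = 40/8 = 5, a_2 = floor((6 + 2)/5) = 1.
  m_3 = 5*1 - 2 = 3, d_3 = (44 - 3^2)/5 = 35/5 = 7, a_3 = floor((6 + 3)/7) = 1.
  m_4 = 7*1 - 3 = 4, d_4 = (44 - 4^2)/7 = 28/7 = 4, a_4 = floor((6 + 4)/4) = 2.
  m_5 = 4*2 - 4 = 4, d_5 = (44 - 4^2)/4 = 28/4 = 7, a_5 = floor((6 + 4)/7) = 1.
  m_6 = 7*1 - 4 = 3, d_6 = (44 - 3^2)/7 = 35/7 = 5, a_6 = floor((6 + 3)/5) = 1.
  m_7 = 5*1 - 3 = 2, d_7 = (44 - 2^2)/5 = 40/5 = 8, a_7 = floor((6 + 2)/8) = 1.
  m_8 = 8*1 - 2 = 6, d_8 = (44 - 6^2)/8 = 8/8 = 1, a_8 = floor((6 + 6)/1) = 12.
  m_9 = 1*12 - 6 = 6, d_9 = (44 - 6^2)/1 = 8/1 = 8: (m_9, d_9) = (m_1, d_1) = (6, 8), so from here the quotients repeat a_1, ..., a_8; the period length is 8.
Hence the expansion of sqrt(44) is a_0 = 6 followed by the repeating block 1, 1, 1, 2, 1, 1, 1, 12 (period 8).

[6; (1, 1, 1, 2, 1, 1, 1, 12)]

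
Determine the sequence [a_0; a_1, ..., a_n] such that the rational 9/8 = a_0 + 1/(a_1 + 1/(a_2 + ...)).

[1; 8]

Run the Euclidean algorithm on 9 and 8; the successive quotients are the partial quotients a_0, a_1, ... (each step inverts the fractional part left over by the previous one):
  9 = 1*8 + 1, so a_0 = 1.
  8 = 8*1 + 0, so a_1 = 8.
The remainder reaches 0 after 2 divisions, so the expansion has 2 partial quotients, read off in order.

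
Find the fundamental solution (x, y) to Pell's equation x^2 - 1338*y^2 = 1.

First expand sqrt(1338) as a continued fraction. With x_i = (sqrt(1338) + m_i)/d_i and (m_0, d_0) = (0, 1): a_0 = floor(sqrt(1338)) = 36, since 36^2 = 1296 <= 1338 < 1369 = 37^2.
Iterate m_{i+1} = d_i*a_i - m_i, d_{i+1} = (1338 - m_{i+1}^2)/d_i, a_{i+1} = floor((a_0 + m_{i+1})/d_{i+1}):
  m_1 = 1*36 - 0 = 36, d_1 = (1338 - 36^2)/1 = 42/1 = 42, a_1 = floor((36 + 36)/42) = 1.
  m_2 = 42*1 - 36 = 6, d_2 = (1338 - 6^2)/42 = 1302/42 = 31, a_2 = floor((36 + 6)/31) = 1.
  m_3 = 31*1 - 6 = 25, d_3 = (1338 - 25^2)/31 = 713/31 = 23, a_3 = floor((36 + 25)/23) = 2.
  m_4 = 23*2 - 25 = 21, d_4 = (1338 - 21^2)/23 = 897/23 = 39, a_4 = floor((36 + 21)/39) = 1.
  m_5 = 39*1 - 21 = 18, d_5 = (1338 - 18^2)/39 = 1014/39 = 26, a_5 = floor((36 + 18)/26) = 2.
  m_6 = 26*2 - 18 = 34, d_6 = (1338 - 34^2)/26 = 182/26 = 7, a_6 = floor((36 + 34)/7) = 10.
  m_7 = 7*10 - 34 = 36, d_7 = (1338 - 36^2)/7 = 42/7 = 6, a_7 = floor((36 + 36)/6) = 12.
  m_8 = 6*12 - 36 = 36, d_8 = (1338 - 36^2)/6 = 42/6 = 7, a_8 = floor((36 + 36)/7) = 10.
  m_9 = 7*10 - 36 = 34, d_9 = (1338 - 34^2)/7 = 182/7 = 26, a_9 = floor((36 + 34)/26) = 2.
  m_10 = 26*2 - 34 = 18, d_10 = (1338 - 18^2)/26 = 1014/26 = 39, a_10 = floor((36 + 18)/39) = 1.
  m_11 = 39*1 - 18 = 21, d_11 = (1338 - 21^2)/39 = 897/39 = 23, a_11 = floor((36 + 21)/23) = 2.
  m_12 = 23*2 - 21 = 25, d_12 = (1338 - 25^2)/23 = 713/23 = 31, a_12 = floor((36 + 25)/31) = 1.
  m_13 = 31*1 - 25 = 6, d_13 = (1338 - 6^2)/31 = 1302/31 = 42, a_13 = floor((36 + 6)/42) = 1.
  m_14 = 42*1 - 6 = 36, d_14 = (1338 - 36^2)/42 = 42/42 = 1, a_14 = floor((36 + 36)/1) = 72.
  m_15 = 1*72 - 36 = 36, d_15 = (1338 - 36^2)/1 = 42/1 = 42: (m_15, d_15) = (m_1, d_1) = (36, 42), so from here the quotients repeat a_1, ..., a_14; the period length is 14.
So sqrt(1338) = [36; (1, 1, 2, 1, 2, 10, 12, 10, 2, 1, 2, 1, 1, 72)] with period length k = 14.
k is even, so the fundamental solution of x^2 - 1338y^2 = 1 is (p_{k-1}, q_{k-1}) = (p_13, q_13); compute convergents through index 13.
Convergents (p_i = a_i*p_{i-1} + p_{i-2}, q_i = a_i*q_{i-1} + q_{i-2} with p_{-2}=0, p_{-1}=1, q_{-2}=1, q_{-1}=0):
  i=0: a_0=36, p_0 = 36*1 + 0 = 36, q_0 = 36*0 + 1 = 1.
  i=1: a_1=1, p_1 = 1*36 + 1 = 37, q_1 = 1*1 + 0 = 1.
  i=2: a_2=1, p_2 = 1*37 + 36 = 73, q_2 = 1*1 + 1 = 2.
  i=3: a_3=2, p_3 = 2*73 + 37 = 183, q_3 = 2*2 + 1 = 5.
  i=4: a_4=1, p_4 = 1*183 + 73 = 256, q_4 = 1*5 + 2 = 7.
  i=5: a_5=2, p_5 = 2*256 + 183 = 695, q_5 = 2*7 + 5 = 19.
  i=6: a_6=10, p_6 = 10*695 + 256 = 7206, q_6 = 10*19 + 7 = 197.
  i=7: a_7=12, p_7 = 12*7206 + 695 = 87167, q_7 = 12*197 + 19 = 2383.
  i=8: a_8=10, p_8 = 10*87167 + 7206 = 878876, q_8 = 10*2383 + 197 = 24027.
  i=9: a_9=2, p_9 = 2*878876 + 87167 = 1844919, q_9 = 2*24027 + 2383 = 50437.
  i=10: a_10=1, p_10 = 1*1844919 + 878876 = 2723795, q_10 = 1*50437 + 24027 = 74464.
  i=11: a_11=2, p_11 = 2*2723795 + 1844919 = 7292509, q_11 = 2*74464 + 50437 = 199365.
  i=12: a_12=1, p_12 = 1*7292509 + 2723795 = 10016304, q_12 = 1*199365 + 74464 = 273829.
  i=13: a_13=1, p_13 = 1*10016304 + 7292509 = 17308813, q_13 = 1*273829 + 199365 = 473194.
Check: 17308813^2 - 1338*473194^2 = 299595007468969 - 299595007468968 = 1, so (x, y) = (17308813, 473194) solves the equation, and by the theorem it is the least positive solution.

(x, y) = (17308813, 473194)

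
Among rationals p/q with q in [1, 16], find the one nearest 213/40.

16/3

Expand x = 213/40 as a continued fraction with the Euclidean algorithm:
  213 = 5*40 + 13, so a_0 = 5.
  40 = 3*13 + 1, so a_1 = 3.
  13 = 13*1 + 0, so a_2 = 13.
so x = [5; 3, 13].
Convergents (p_i = a_i*p_{i-1} + p_{i-2}, q_i = a_i*q_{i-1} + q_{i-2} with p_{-2}=0, p_{-1}=1, q_{-2}=1, q_{-1}=0), until the denominator exceeds 16:
  i=0: a_0=5, p_0 = 5*1 + 0 = 5, q_0 = 5*0 + 1 = 1.
  i=1: a_1=3, p_1 = 3*5 + 1 = 16, q_1 = 3*1 + 0 = 3.
  i=2: a_2=13, p_2 = 13*16 + 5 = 213, q_2 = 13*3 + 1 = 40.
q_2 = 40 > 16, so the last convergent with denominator <= 16 is p_1/q_1 = 16/3.
The closest fraction with denominator <= 16 is either p_1/q_1 or the intermediate fraction (k*p_1 + p_0)/(k*q_1 + q_0) with the largest k >= 1 whose denominator stays <= 16; these approach x as k grows, and every other convergent or intermediate fraction in range is farther away.
Largest k: floor((16 - q_0)/q_1) = floor((16 - 1)/3) = 5.
That gives (5*16 + 5)/(5*3 + 1) = 85/16.
Compare the errors: |x - 16/3| = |213*3 - 16*40|/(40*3) = 1/120, and |x - 85/16| = |213*16 - 85*40|/(40*16) = 8/640.
Cross-multiplying, 1*640 = 640 < 960 = 8*120, so 1/120 is smaller: the convergent 16/3 is closer to x than 85/16.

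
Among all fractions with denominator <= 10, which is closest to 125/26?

24/5

Expand x = 125/26 as a continued fraction with the Euclidean algorithm:
  125 = 4*26 + 21, so a_0 = 4.
  26 = 1*21 + 5, so a_1 = 1.
  21 = 4*5 + 1, so a_2 = 4.
  5 = 5*1 + 0, so a_3 = 5.
so x = [4; 1, 4, 5].
Convergents (p_i = a_i*p_{i-1} + p_{i-2}, q_i = a_i*q_{i-1} + q_{i-2} with p_{-2}=0, p_{-1}=1, q_{-2}=1, q_{-1}=0), until the denominator exceeds 10:
  i=0: a_0=4, p_0 = 4*1 + 0 = 4, q_0 = 4*0 + 1 = 1.
  i=1: a_1=1, p_1 = 1*4 + 1 = 5, q_1 = 1*1 + 0 = 1.
  i=2: a_2=4, p_2 = 4*5 + 4 = 24, q_2 = 4*1 + 1 = 5.
  i=3: a_3=5, p_3 = 5*24 + 5 = 125, q_3 = 5*5 + 1 = 26.
q_3 = 26 > 10, so the last convergent with denominator <= 10 is p_2/q_2 = 24/5.
The closest fraction with denominator <= 10 is either p_2/q_2 or the intermediate fraction (k*p_2 + p_1)/(k*q_2 + q_1) with the largest k >= 1 whose denominator stays <= 10; these approach x as k grows, and every other convergent or intermediate fraction in range is farther away.
Largest k: floor((10 - q_1)/q_2) = floor((10 - 1)/5) = 1.
That gives (1*24 + 5)/(1*5 + 1) = 29/6.
Compare the errors: |x - 24/5| = |125*5 - 24*26|/(26*5) = 1/130, and |x - 29/6| = |125*6 - 29*26|/(26*6) = 4/156.
Cross-multiplying, 1*156 = 156 < 520 = 4*130, so 1/130 is smaller: the convergent 24/5 is closer to x than 29/6.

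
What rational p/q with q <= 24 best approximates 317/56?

17/3

Expand x = 317/56 as a continued fraction with the Euclidean algorithm:
  317 = 5*56 + 37, so a_0 = 5.
  56 = 1*37 + 19, so a_1 = 1.
  37 = 1*19 + 18, so a_2 = 1.
  19 = 1*18 + 1, so a_3 = 1.
  18 = 18*1 + 0, so a_4 = 18.
so x = [5; 1, 1, 1, 18].
Convergents (p_i = a_i*p_{i-1} + p_{i-2}, q_i = a_i*q_{i-1} + q_{i-2} with p_{-2}=0, p_{-1}=1, q_{-2}=1, q_{-1}=0), until the denominator exceeds 24:
  i=0: a_0=5, p_0 = 5*1 + 0 = 5, q_0 = 5*0 + 1 = 1.
  i=1: a_1=1, p_1 = 1*5 + 1 = 6, q_1 = 1*1 + 0 = 1.
  i=2: a_2=1, p_2 = 1*6 + 5 = 11, q_2 = 1*1 + 1 = 2.
  i=3: a_3=1, p_3 = 1*11 + 6 = 17, q_3 = 1*2 + 1 = 3.
  i=4: a_4=18, p_4 = 18*17 + 11 = 317, q_4 = 18*3 + 2 = 56.
q_4 = 56 > 24, so the last convergent with denominator <= 24 is p_3/q_3 = 17/3.
The closest fraction with denominator <= 24 is either p_3/q_3 or the intermediate fraction (k*p_3 + p_2)/(k*q_3 + q_2) with the largest k >= 1 whose denominator stays <= 24; these approach x as k grows, and every other convergent or intermediate fraction in range is farther away.
Largest k: floor((24 - q_2)/q_3) = floor((24 - 2)/3) = 7.
That gives (7*17 + 11)/(7*3 + 2) = 130/23.
Compare the errors: |x - 17/3| = |317*3 - 17*56|/(56*3) = 1/168, and |x - 130/23| = |317*23 - 130*56|/(56*23) = 11/1288.
Cross-multiplying, 1*1288 = 1288 < 1848 = 11*168, so 1/168 is smaller: the convergent 17/3 is closer to x than 130/23.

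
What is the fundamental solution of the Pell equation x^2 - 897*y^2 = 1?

(x, y) = (599, 20)

First expand sqrt(897) as a continued fraction. With x_i = (sqrt(897) + m_i)/d_i and (m_0, d_0) = (0, 1): a_0 = floor(sqrt(897)) = 29, since 29^2 = 841 <= 897 < 900 = 30^2.
Iterate m_{i+1} = d_i*a_i - m_i, d_{i+1} = (897 - m_{i+1}^2)/d_i, a_{i+1} = floor((a_0 + m_{i+1})/d_{i+1}):
  m_1 = 1*29 - 0 = 29, d_1 = (897 - 29^2)/1 = 56/1 = 56, a_1 = floor((29 + 29)/56) = 1.
  m_2 = 56*1 - 29 = 27, d_2 = (897 - 27^2)/56 = 168/56 = 3, a_2 = floor((29 + 27)/3) = 18.
  m_3 = 3*18 - 27 = 27, d_3 = (897 - 27^2)/3 = 168/3 = 56, a_3 = floor((29 + 27)/56) = 1.
  m_4 = 56*1 - 27 = 29, d_4 = (897 - 29^2)/56 = 56/56 = 1, a_4 = floor((29 + 29)/1) = 58.
  m_5 = 1*58 - 29 = 29, d_5 = (897 - 29^2)/1 = 56/1 = 56: (m_5, d_5) = (m_1, d_1) = (29, 56), so from here the quotients repeat a_1, ..., a_4; the period length is 4.
So sqrt(897) = [29; (1, 18, 1, 58)] with period length k = 4.
k is even, so the fundamental solution of x^2 - 897y^2 = 1 is (p_{k-1}, q_{k-1}) = (p_3, q_3); compute convergents through index 3.
Convergents (p_i = a_i*p_{i-1} + p_{i-2}, q_i = a_i*q_{i-1} + q_{i-2} with p_{-2}=0, p_{-1}=1, q_{-2}=1, q_{-1}=0):
  i=0: a_0=29, p_0 = 29*1 + 0 = 29, q_0 = 29*0 + 1 = 1.
  i=1: a_1=1, p_1 = 1*29 + 1 = 30, q_1 = 1*1 + 0 = 1.
  i=2: a_2=18, p_2 = 18*30 + 29 = 569, q_2 = 18*1 + 1 = 19.
  i=3: a_3=1, p_3 = 1*569 + 30 = 599, q_3 = 1*19 + 1 = 20.
Check: 599^2 - 897*20^2 = 358801 - 358800 = 1, so (x, y) = (599, 20) solves the equation, and by the theorem it is the least positive solution.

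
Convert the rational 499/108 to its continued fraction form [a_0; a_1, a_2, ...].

[4; 1, 1, 1, 1, 1, 2, 1, 3]

Run the Euclidean algorithm on 499 and 108; the successive quotients are the partial quotients a_0, a_1, ... (each step inverts the fractional part left over by the previous one):
  499 = 4*108 + 67, so a_0 = 4.
  108 = 1*67 + 41, so a_1 = 1.
  67 = 1*41 + 26, so a_2 = 1.
  41 = 1*26 + 15, so a_3 = 1.
  26 = 1*15 + 11, so a_4 = 1.
  15 = 1*11 + 4, so a_5 = 1.
  11 = 2*4 + 3, so a_6 = 2.
  4 = 1*3 + 1, so a_7 = 1.
  3 = 3*1 + 0, so a_8 = 3.
The remainder reaches 0 after 9 divisions, so the expansion has 9 partial quotients, read off in order.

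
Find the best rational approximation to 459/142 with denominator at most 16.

42/13

Expand x = 459/142 as a continued fraction with the Euclidean algorithm:
  459 = 3*142 + 33, so a_0 = 3.
  142 = 4*33 + 10, so a_1 = 4.
  33 = 3*10 + 3, so a_2 = 3.
  10 = 3*3 + 1, so a_3 = 3.
  3 = 3*1 + 0, so a_4 = 3.
so x = [3; 4, 3, 3, 3].
Convergents (p_i = a_i*p_{i-1} + p_{i-2}, q_i = a_i*q_{i-1} + q_{i-2} with p_{-2}=0, p_{-1}=1, q_{-2}=1, q_{-1}=0), until the denominator exceeds 16:
  i=0: a_0=3, p_0 = 3*1 + 0 = 3, q_0 = 3*0 + 1 = 1.
  i=1: a_1=4, p_1 = 4*3 + 1 = 13, q_1 = 4*1 + 0 = 4.
  i=2: a_2=3, p_2 = 3*13 + 3 = 42, q_2 = 3*4 + 1 = 13.
  i=3: a_3=3, p_3 = 3*42 + 13 = 139, q_3 = 3*13 + 4 = 43.
q_3 = 43 > 16, so the last convergent with denominator <= 16 is p_2/q_2 = 42/13.
The closest fraction with denominator <= 16 is either p_2/q_2 or the intermediate fraction (k*p_2 + p_1)/(k*q_2 + q_1) with the largest k >= 1 whose denominator stays <= 16; these approach x as k grows, and every other convergent or intermediate fraction in range is farther away.
Largest k: floor((16 - q_1)/q_2) = floor((16 - 4)/13) = 0.
Since k = 0, no intermediate fraction beyond p_2/q_2 has denominator <= 16, so the convergent 42/13 is the closest (its error is |459*13 - 42*142|/(142*13) = 3/1846).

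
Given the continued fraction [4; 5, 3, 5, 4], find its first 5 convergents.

Using the convergent recurrence p_i = a_i*p_{i-1} + p_{i-2}, q_i = a_i*q_{i-1} + q_{i-2} with p_{-2}=0, p_{-1}=1, q_{-2}=1, q_{-1}=0:
  i=0: a_0=4, p_0 = 4*1 + 0 = 4, q_0 = 4*0 + 1 = 1.
  i=1: a_1=5, p_1 = 5*4 + 1 = 21, q_1 = 5*1 + 0 = 5.
  i=2: a_2=3, p_2 = 3*21 + 4 = 67, q_2 = 3*5 + 1 = 16.
  i=3: a_3=5, p_3 = 5*67 + 21 = 356, q_3 = 5*16 + 5 = 85.
  i=4: a_4=4, p_4 = 4*356 + 67 = 1491, q_4 = 4*85 + 16 = 356.

4/1, 21/5, 67/16, 356/85, 1491/356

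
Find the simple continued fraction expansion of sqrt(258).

[16; (16, 32)]

Write x_i = (sqrt(258) + m_i)/d_i with (m_0, d_0) = (0, 1). a_0 = floor(sqrt(258)) = 16, since 16^2 = 256 <= 258 < 289 = 17^2.
Iterate m_{i+1} = d_i*a_i - m_i, d_{i+1} = (258 - m_{i+1}^2)/d_i, a_{i+1} = floor((a_0 + m_{i+1})/d_{i+1}):
  m_1 = 1*16 - 0 = 16, d_1 = (258 - 16^2)/1 = 2/1 = 2, a_1 = floor((16 + 16)/2) = 16.
  m_2 = 2*16 - 16 = 16, d_2 = (258 - 16^2)/2 = 2/2 = 1, a_2 = floor((16 + 16)/1) = 32.
  m_3 = 1*32 - 16 = 16, d_3 = (258 - 16^2)/1 = 2/1 = 2: (m_3, d_3) = (m_1, d_1) = (16, 2), so from here the quotients repeat a_1, a_2; the period length is 2.
Hence the expansion of sqrt(258) is a_0 = 16 followed by the repeating block 16, 32 (period 2).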